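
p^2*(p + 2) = p^3 + 2*p^2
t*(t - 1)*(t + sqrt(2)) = t^3 - t^2 + sqrt(2)*t^2 - sqrt(2)*t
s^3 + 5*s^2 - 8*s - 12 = (s - 2)*(s + 1)*(s + 6)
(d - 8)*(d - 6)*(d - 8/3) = d^3 - 50*d^2/3 + 256*d/3 - 128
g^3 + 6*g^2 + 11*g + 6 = (g + 1)*(g + 2)*(g + 3)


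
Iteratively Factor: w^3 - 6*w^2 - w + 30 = (w + 2)*(w^2 - 8*w + 15) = (w - 3)*(w + 2)*(w - 5)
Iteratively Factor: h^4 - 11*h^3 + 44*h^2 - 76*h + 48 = (h - 3)*(h^3 - 8*h^2 + 20*h - 16) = (h - 3)*(h - 2)*(h^2 - 6*h + 8) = (h - 3)*(h - 2)^2*(h - 4)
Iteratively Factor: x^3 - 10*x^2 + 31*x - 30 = (x - 5)*(x^2 - 5*x + 6) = (x - 5)*(x - 2)*(x - 3)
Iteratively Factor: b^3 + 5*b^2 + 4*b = (b + 1)*(b^2 + 4*b) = b*(b + 1)*(b + 4)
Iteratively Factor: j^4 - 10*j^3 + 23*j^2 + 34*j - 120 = (j - 4)*(j^3 - 6*j^2 - j + 30) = (j - 5)*(j - 4)*(j^2 - j - 6) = (j - 5)*(j - 4)*(j + 2)*(j - 3)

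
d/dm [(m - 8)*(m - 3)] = 2*m - 11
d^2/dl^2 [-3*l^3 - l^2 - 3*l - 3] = -18*l - 2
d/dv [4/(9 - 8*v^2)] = 64*v/(8*v^2 - 9)^2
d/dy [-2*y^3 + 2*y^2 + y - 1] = -6*y^2 + 4*y + 1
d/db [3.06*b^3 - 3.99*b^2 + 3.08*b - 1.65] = 9.18*b^2 - 7.98*b + 3.08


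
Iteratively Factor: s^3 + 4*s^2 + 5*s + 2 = (s + 2)*(s^2 + 2*s + 1) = (s + 1)*(s + 2)*(s + 1)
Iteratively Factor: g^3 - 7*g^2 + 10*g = (g)*(g^2 - 7*g + 10) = g*(g - 2)*(g - 5)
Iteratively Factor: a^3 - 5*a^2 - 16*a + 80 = (a - 4)*(a^2 - a - 20) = (a - 4)*(a + 4)*(a - 5)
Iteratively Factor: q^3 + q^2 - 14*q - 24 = (q - 4)*(q^2 + 5*q + 6) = (q - 4)*(q + 3)*(q + 2)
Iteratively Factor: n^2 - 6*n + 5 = (n - 5)*(n - 1)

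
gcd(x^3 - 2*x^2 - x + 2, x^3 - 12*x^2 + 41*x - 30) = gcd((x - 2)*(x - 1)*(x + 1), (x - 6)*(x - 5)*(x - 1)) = x - 1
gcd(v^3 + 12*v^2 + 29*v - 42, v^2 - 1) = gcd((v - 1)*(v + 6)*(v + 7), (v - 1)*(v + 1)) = v - 1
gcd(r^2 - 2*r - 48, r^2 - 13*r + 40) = r - 8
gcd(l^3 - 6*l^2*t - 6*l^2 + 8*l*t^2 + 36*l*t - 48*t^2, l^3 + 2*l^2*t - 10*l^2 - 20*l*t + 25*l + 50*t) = 1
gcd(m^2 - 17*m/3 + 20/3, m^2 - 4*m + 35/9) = m - 5/3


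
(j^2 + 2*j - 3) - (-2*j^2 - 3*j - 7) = 3*j^2 + 5*j + 4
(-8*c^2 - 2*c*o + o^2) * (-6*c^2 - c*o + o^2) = 48*c^4 + 20*c^3*o - 12*c^2*o^2 - 3*c*o^3 + o^4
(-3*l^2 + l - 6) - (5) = -3*l^2 + l - 11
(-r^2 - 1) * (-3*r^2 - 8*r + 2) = 3*r^4 + 8*r^3 + r^2 + 8*r - 2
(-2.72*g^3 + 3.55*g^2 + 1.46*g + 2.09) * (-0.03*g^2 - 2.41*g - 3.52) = 0.0816*g^5 + 6.4487*g^4 + 0.9751*g^3 - 16.0773*g^2 - 10.1761*g - 7.3568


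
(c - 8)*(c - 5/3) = c^2 - 29*c/3 + 40/3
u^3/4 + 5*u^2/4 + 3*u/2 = u*(u/4 + 1/2)*(u + 3)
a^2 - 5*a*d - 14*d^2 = (a - 7*d)*(a + 2*d)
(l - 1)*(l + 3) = l^2 + 2*l - 3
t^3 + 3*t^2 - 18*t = t*(t - 3)*(t + 6)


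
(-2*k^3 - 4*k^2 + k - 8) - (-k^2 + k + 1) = -2*k^3 - 3*k^2 - 9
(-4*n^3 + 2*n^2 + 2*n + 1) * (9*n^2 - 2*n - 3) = -36*n^5 + 26*n^4 + 26*n^3 - n^2 - 8*n - 3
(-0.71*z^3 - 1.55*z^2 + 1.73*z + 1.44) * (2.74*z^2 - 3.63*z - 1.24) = -1.9454*z^5 - 1.6697*z^4 + 11.2471*z^3 - 0.412299999999999*z^2 - 7.3724*z - 1.7856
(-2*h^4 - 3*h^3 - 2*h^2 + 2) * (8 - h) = 2*h^5 - 13*h^4 - 22*h^3 - 16*h^2 - 2*h + 16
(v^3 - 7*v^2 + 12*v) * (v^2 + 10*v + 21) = v^5 + 3*v^4 - 37*v^3 - 27*v^2 + 252*v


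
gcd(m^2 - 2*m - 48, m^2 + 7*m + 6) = m + 6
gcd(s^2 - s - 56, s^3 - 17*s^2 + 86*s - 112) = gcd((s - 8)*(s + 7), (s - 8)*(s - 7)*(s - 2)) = s - 8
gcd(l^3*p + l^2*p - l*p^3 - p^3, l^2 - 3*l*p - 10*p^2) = 1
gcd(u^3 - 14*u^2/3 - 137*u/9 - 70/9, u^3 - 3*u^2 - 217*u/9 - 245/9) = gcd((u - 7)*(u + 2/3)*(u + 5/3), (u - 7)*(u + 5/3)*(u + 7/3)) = u^2 - 16*u/3 - 35/3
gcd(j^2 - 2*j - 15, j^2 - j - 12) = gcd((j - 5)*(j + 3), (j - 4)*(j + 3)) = j + 3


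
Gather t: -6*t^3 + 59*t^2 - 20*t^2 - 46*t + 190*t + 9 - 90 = -6*t^3 + 39*t^2 + 144*t - 81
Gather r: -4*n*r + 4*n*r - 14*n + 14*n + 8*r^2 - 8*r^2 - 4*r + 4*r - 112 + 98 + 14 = 0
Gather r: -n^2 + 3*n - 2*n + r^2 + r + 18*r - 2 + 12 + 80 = -n^2 + n + r^2 + 19*r + 90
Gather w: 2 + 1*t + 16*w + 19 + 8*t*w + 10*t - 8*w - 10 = 11*t + w*(8*t + 8) + 11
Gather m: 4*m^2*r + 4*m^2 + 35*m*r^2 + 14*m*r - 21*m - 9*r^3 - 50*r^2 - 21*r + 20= m^2*(4*r + 4) + m*(35*r^2 + 14*r - 21) - 9*r^3 - 50*r^2 - 21*r + 20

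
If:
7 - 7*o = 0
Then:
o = 1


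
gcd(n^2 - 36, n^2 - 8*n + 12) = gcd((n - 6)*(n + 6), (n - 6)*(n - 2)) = n - 6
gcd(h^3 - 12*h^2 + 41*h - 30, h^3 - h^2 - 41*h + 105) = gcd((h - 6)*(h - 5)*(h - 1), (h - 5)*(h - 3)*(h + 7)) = h - 5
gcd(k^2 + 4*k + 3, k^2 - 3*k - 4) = k + 1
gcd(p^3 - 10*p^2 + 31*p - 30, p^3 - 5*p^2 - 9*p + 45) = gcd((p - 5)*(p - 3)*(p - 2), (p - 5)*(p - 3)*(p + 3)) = p^2 - 8*p + 15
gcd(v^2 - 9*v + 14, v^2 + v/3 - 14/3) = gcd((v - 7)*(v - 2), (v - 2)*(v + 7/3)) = v - 2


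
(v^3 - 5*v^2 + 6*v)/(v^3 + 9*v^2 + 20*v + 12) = v*(v^2 - 5*v + 6)/(v^3 + 9*v^2 + 20*v + 12)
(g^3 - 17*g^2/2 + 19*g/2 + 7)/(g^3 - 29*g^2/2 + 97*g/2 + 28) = (g - 2)/(g - 8)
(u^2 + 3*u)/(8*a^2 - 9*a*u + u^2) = u*(u + 3)/(8*a^2 - 9*a*u + u^2)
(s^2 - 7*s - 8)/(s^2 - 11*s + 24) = (s + 1)/(s - 3)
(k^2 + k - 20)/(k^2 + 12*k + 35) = (k - 4)/(k + 7)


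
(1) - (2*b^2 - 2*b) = -2*b^2 + 2*b + 1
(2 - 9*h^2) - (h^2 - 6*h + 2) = -10*h^2 + 6*h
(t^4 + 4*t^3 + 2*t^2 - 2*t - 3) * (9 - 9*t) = -9*t^5 - 27*t^4 + 18*t^3 + 36*t^2 + 9*t - 27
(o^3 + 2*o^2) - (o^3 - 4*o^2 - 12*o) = 6*o^2 + 12*o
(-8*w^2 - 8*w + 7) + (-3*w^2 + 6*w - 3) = -11*w^2 - 2*w + 4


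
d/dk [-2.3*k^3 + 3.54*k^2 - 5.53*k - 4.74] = -6.9*k^2 + 7.08*k - 5.53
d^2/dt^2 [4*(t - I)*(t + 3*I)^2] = 24*t + 40*I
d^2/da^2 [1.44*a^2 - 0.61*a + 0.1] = 2.88000000000000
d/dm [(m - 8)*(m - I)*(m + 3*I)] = 3*m^2 + 4*m*(-4 + I) + 3 - 16*I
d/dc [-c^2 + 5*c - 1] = 5 - 2*c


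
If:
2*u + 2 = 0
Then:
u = -1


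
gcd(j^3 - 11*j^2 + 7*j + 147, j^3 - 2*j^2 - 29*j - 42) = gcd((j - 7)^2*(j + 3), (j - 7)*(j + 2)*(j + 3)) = j^2 - 4*j - 21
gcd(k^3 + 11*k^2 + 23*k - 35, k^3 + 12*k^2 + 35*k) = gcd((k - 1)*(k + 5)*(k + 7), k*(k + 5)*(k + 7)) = k^2 + 12*k + 35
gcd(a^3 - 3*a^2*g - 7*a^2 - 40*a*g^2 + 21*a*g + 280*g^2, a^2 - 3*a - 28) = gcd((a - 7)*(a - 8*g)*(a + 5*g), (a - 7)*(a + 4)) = a - 7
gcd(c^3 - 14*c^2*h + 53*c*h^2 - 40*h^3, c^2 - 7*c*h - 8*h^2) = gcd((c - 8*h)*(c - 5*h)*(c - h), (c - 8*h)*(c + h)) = c - 8*h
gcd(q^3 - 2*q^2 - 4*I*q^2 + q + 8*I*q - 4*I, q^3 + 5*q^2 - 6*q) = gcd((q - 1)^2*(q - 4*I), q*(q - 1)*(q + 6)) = q - 1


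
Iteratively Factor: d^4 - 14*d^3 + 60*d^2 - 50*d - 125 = (d - 5)*(d^3 - 9*d^2 + 15*d + 25) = (d - 5)^2*(d^2 - 4*d - 5) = (d - 5)^3*(d + 1)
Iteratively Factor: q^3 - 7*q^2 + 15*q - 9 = (q - 1)*(q^2 - 6*q + 9) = (q - 3)*(q - 1)*(q - 3)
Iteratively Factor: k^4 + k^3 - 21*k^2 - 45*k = (k)*(k^3 + k^2 - 21*k - 45) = k*(k - 5)*(k^2 + 6*k + 9) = k*(k - 5)*(k + 3)*(k + 3)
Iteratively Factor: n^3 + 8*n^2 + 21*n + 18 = (n + 2)*(n^2 + 6*n + 9) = (n + 2)*(n + 3)*(n + 3)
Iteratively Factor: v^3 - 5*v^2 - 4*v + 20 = (v - 2)*(v^2 - 3*v - 10) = (v - 2)*(v + 2)*(v - 5)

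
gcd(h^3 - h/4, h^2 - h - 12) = 1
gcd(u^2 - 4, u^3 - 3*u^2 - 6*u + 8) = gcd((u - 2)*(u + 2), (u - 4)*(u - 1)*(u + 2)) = u + 2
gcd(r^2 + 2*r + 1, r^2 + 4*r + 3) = r + 1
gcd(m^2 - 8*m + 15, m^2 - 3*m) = m - 3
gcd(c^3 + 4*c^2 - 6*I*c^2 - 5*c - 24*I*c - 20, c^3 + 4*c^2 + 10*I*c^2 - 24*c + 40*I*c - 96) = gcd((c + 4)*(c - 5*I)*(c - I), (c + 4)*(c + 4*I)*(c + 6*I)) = c + 4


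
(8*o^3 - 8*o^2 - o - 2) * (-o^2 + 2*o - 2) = -8*o^5 + 24*o^4 - 31*o^3 + 16*o^2 - 2*o + 4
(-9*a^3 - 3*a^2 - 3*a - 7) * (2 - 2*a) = 18*a^4 - 12*a^3 + 8*a - 14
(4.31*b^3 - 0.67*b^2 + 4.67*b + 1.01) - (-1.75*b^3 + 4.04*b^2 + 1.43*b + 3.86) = 6.06*b^3 - 4.71*b^2 + 3.24*b - 2.85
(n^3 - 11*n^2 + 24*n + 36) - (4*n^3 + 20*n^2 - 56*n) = -3*n^3 - 31*n^2 + 80*n + 36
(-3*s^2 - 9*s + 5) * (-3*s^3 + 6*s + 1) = 9*s^5 + 27*s^4 - 33*s^3 - 57*s^2 + 21*s + 5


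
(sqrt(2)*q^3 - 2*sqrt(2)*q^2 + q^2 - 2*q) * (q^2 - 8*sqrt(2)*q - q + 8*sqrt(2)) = sqrt(2)*q^5 - 15*q^4 - 3*sqrt(2)*q^4 - 6*sqrt(2)*q^3 + 45*q^3 - 30*q^2 + 24*sqrt(2)*q^2 - 16*sqrt(2)*q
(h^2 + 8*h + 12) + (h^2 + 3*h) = 2*h^2 + 11*h + 12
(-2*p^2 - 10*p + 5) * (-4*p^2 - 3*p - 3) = 8*p^4 + 46*p^3 + 16*p^2 + 15*p - 15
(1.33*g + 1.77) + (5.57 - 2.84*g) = 7.34 - 1.51*g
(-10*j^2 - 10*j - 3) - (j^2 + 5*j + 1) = -11*j^2 - 15*j - 4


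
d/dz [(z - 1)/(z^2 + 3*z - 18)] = (z^2 + 3*z - (z - 1)*(2*z + 3) - 18)/(z^2 + 3*z - 18)^2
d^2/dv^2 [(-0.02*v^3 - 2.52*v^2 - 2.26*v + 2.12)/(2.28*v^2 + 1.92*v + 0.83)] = (-2.22044604925031e-16*v^5 + 4.26325641456066e-14*v^4 - 1.50542399999998*v^3 + 94.545504*v^2 + 81.261348*v + 11.337576)/(11.852352*v^6 + 29.942784*v^5 + 38.158992*v^4 + 28.878336*v^3 + 13.891212*v^2 + 3.968064*v + 0.571787)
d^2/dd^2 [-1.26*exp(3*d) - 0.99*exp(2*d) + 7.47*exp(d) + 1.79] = (-11.34*exp(2*d) - 3.96*exp(d) + 7.47)*exp(d)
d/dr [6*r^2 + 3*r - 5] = 12*r + 3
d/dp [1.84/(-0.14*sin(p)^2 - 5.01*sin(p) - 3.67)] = (0.5152*sin(p) + 9.2184)*cos(p)/(0.14*sin(p)^2 + 5.01*sin(p) + 3.67)^2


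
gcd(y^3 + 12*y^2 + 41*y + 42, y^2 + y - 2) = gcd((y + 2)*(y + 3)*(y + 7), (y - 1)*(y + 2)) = y + 2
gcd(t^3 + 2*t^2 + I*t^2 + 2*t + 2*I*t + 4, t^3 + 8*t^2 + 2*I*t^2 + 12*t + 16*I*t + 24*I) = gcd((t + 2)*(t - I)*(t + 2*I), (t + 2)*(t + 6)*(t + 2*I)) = t^2 + t*(2 + 2*I) + 4*I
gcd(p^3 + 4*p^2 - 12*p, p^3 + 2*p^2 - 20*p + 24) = p^2 + 4*p - 12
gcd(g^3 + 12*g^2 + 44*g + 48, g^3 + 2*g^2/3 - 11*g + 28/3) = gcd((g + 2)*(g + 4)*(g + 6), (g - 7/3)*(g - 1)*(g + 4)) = g + 4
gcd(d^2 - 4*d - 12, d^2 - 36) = d - 6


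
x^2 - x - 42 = (x - 7)*(x + 6)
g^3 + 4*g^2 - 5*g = g*(g - 1)*(g + 5)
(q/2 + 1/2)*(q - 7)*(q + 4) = q^3/2 - q^2 - 31*q/2 - 14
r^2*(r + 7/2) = r^3 + 7*r^2/2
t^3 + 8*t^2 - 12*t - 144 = (t - 4)*(t + 6)^2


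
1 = 1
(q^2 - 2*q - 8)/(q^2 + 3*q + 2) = (q - 4)/(q + 1)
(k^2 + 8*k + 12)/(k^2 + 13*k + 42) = (k + 2)/(k + 7)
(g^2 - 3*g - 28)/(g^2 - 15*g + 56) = (g + 4)/(g - 8)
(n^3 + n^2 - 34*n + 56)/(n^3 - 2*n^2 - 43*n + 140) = (n - 2)/(n - 5)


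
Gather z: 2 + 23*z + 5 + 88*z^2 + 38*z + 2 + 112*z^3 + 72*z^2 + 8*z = 112*z^3 + 160*z^2 + 69*z + 9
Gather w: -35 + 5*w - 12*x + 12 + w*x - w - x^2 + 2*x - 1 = w*(x + 4) - x^2 - 10*x - 24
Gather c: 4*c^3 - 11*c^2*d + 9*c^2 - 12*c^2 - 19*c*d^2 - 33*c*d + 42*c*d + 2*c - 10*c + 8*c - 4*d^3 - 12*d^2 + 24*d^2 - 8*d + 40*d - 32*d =4*c^3 + c^2*(-11*d - 3) + c*(-19*d^2 + 9*d) - 4*d^3 + 12*d^2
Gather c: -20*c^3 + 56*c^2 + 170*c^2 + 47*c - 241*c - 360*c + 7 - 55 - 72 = -20*c^3 + 226*c^2 - 554*c - 120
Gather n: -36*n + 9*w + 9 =-36*n + 9*w + 9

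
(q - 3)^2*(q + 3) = q^3 - 3*q^2 - 9*q + 27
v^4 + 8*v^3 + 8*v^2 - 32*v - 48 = (v - 2)*(v + 2)^2*(v + 6)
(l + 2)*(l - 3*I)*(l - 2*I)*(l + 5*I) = l^4 + 2*l^3 + 19*l^2 + 38*l - 30*I*l - 60*I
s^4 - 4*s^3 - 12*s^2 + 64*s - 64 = (s - 4)*(s - 2)^2*(s + 4)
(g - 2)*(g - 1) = g^2 - 3*g + 2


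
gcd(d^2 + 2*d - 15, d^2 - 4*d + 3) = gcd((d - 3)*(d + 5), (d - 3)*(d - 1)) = d - 3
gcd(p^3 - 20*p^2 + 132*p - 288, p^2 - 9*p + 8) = p - 8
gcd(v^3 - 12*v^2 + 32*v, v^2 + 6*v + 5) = 1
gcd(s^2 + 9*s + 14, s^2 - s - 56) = s + 7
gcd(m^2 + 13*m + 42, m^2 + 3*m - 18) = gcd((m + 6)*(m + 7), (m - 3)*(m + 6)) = m + 6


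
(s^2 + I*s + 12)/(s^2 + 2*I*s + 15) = (s + 4*I)/(s + 5*I)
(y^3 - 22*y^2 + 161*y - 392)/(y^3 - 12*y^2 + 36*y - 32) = (y^2 - 14*y + 49)/(y^2 - 4*y + 4)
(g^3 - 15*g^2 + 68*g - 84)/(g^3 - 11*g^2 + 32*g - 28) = (g - 6)/(g - 2)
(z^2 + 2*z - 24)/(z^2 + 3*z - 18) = (z - 4)/(z - 3)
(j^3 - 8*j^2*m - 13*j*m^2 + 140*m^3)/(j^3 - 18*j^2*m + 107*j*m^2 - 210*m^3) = (j + 4*m)/(j - 6*m)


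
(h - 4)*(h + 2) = h^2 - 2*h - 8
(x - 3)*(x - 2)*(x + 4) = x^3 - x^2 - 14*x + 24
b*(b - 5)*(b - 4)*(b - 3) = b^4 - 12*b^3 + 47*b^2 - 60*b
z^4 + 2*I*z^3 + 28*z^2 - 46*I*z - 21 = (z - 3*I)*(z - I)^2*(z + 7*I)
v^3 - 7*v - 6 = (v - 3)*(v + 1)*(v + 2)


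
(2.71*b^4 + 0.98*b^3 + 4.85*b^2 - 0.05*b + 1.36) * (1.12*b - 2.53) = 3.0352*b^5 - 5.7587*b^4 + 2.9526*b^3 - 12.3265*b^2 + 1.6497*b - 3.4408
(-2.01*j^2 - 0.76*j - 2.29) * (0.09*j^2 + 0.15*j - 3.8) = -0.1809*j^4 - 0.3699*j^3 + 7.3179*j^2 + 2.5445*j + 8.702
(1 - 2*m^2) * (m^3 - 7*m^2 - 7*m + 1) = -2*m^5 + 14*m^4 + 15*m^3 - 9*m^2 - 7*m + 1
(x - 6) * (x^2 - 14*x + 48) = x^3 - 20*x^2 + 132*x - 288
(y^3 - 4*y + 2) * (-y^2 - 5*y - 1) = -y^5 - 5*y^4 + 3*y^3 + 18*y^2 - 6*y - 2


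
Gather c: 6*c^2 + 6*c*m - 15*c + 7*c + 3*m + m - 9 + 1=6*c^2 + c*(6*m - 8) + 4*m - 8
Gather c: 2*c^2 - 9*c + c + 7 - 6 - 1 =2*c^2 - 8*c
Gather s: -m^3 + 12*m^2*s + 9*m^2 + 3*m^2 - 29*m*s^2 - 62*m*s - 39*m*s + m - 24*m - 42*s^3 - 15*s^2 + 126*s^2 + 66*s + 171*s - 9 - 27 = -m^3 + 12*m^2 - 23*m - 42*s^3 + s^2*(111 - 29*m) + s*(12*m^2 - 101*m + 237) - 36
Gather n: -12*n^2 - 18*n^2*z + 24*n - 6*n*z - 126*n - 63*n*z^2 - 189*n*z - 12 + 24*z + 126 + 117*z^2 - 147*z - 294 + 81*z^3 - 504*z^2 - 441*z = n^2*(-18*z - 12) + n*(-63*z^2 - 195*z - 102) + 81*z^3 - 387*z^2 - 564*z - 180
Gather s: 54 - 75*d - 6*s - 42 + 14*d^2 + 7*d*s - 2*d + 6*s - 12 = 14*d^2 + 7*d*s - 77*d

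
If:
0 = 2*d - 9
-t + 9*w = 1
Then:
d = 9/2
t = 9*w - 1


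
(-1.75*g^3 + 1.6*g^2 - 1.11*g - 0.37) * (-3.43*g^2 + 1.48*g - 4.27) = 6.0025*g^5 - 8.078*g^4 + 13.6478*g^3 - 7.2057*g^2 + 4.1921*g + 1.5799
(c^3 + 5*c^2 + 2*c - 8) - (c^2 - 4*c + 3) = c^3 + 4*c^2 + 6*c - 11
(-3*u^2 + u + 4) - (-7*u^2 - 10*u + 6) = 4*u^2 + 11*u - 2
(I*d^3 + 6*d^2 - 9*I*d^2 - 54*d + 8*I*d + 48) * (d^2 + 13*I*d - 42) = I*d^5 - 7*d^4 - 9*I*d^4 + 63*d^3 + 44*I*d^3 - 308*d^2 - 324*I*d^2 + 2268*d + 288*I*d - 2016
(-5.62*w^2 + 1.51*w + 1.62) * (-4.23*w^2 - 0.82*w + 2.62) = 23.7726*w^4 - 1.7789*w^3 - 22.8152*w^2 + 2.6278*w + 4.2444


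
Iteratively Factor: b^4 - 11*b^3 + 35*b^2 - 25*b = (b - 5)*(b^3 - 6*b^2 + 5*b) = (b - 5)^2*(b^2 - b) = (b - 5)^2*(b - 1)*(b)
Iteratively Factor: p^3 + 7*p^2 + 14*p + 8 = (p + 4)*(p^2 + 3*p + 2) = (p + 1)*(p + 4)*(p + 2)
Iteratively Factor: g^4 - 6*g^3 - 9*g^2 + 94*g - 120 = (g - 5)*(g^3 - g^2 - 14*g + 24) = (g - 5)*(g - 3)*(g^2 + 2*g - 8) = (g - 5)*(g - 3)*(g - 2)*(g + 4)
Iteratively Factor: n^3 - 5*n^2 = (n)*(n^2 - 5*n) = n^2*(n - 5)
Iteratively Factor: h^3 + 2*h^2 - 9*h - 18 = (h + 2)*(h^2 - 9) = (h - 3)*(h + 2)*(h + 3)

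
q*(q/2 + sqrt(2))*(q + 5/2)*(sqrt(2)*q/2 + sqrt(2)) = sqrt(2)*q^4/4 + q^3 + 9*sqrt(2)*q^3/8 + 5*sqrt(2)*q^2/4 + 9*q^2/2 + 5*q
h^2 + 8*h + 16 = (h + 4)^2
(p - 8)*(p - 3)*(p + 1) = p^3 - 10*p^2 + 13*p + 24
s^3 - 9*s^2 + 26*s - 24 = (s - 4)*(s - 3)*(s - 2)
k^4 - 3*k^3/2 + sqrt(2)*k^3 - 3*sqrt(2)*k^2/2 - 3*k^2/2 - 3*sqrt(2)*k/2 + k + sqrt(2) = (k - 2)*(k - 1/2)*(k + 1)*(k + sqrt(2))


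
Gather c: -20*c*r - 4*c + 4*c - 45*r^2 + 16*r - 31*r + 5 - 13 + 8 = -20*c*r - 45*r^2 - 15*r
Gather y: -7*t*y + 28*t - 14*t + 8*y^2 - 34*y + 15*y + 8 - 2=14*t + 8*y^2 + y*(-7*t - 19) + 6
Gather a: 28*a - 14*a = 14*a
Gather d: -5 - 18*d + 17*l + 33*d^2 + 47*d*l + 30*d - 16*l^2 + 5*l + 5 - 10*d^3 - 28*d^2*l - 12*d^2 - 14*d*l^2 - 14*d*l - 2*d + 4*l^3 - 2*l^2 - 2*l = -10*d^3 + d^2*(21 - 28*l) + d*(-14*l^2 + 33*l + 10) + 4*l^3 - 18*l^2 + 20*l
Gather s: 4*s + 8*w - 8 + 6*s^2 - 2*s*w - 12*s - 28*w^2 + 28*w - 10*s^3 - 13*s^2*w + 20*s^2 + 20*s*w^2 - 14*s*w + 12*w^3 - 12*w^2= -10*s^3 + s^2*(26 - 13*w) + s*(20*w^2 - 16*w - 8) + 12*w^3 - 40*w^2 + 36*w - 8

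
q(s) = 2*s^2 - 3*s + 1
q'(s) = 4*s - 3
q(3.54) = 15.44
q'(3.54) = 11.16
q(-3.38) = 33.99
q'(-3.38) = -16.52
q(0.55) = -0.04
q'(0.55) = -0.80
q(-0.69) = 4.02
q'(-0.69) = -5.76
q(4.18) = 23.40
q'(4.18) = 13.72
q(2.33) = 4.87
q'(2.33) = 6.32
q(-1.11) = 6.79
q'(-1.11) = -7.44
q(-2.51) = 21.13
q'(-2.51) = -13.04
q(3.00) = 10.00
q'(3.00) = 9.00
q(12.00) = 253.00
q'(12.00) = 45.00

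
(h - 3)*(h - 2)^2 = h^3 - 7*h^2 + 16*h - 12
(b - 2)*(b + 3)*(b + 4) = b^3 + 5*b^2 - 2*b - 24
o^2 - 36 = (o - 6)*(o + 6)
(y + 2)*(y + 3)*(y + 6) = y^3 + 11*y^2 + 36*y + 36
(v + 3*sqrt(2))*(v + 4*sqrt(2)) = v^2 + 7*sqrt(2)*v + 24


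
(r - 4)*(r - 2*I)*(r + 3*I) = r^3 - 4*r^2 + I*r^2 + 6*r - 4*I*r - 24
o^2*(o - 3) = o^3 - 3*o^2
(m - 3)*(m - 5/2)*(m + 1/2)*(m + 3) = m^4 - 2*m^3 - 41*m^2/4 + 18*m + 45/4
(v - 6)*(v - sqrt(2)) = v^2 - 6*v - sqrt(2)*v + 6*sqrt(2)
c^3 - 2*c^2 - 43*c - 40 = (c - 8)*(c + 1)*(c + 5)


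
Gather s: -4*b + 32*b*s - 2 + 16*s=-4*b + s*(32*b + 16) - 2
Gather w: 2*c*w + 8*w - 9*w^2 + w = -9*w^2 + w*(2*c + 9)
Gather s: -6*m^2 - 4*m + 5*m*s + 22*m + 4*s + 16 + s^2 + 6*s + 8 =-6*m^2 + 18*m + s^2 + s*(5*m + 10) + 24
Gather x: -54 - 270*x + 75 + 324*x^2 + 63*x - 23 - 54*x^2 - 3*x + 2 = 270*x^2 - 210*x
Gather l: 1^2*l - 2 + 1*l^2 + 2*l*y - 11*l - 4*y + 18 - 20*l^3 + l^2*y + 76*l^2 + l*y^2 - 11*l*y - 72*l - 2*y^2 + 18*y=-20*l^3 + l^2*(y + 77) + l*(y^2 - 9*y - 82) - 2*y^2 + 14*y + 16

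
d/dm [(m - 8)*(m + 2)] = 2*m - 6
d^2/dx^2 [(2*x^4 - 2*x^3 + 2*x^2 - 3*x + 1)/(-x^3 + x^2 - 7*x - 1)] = 2*(12*x^6 + 15*x^5 - 273*x^4 - 22*x^3 - 18*x^2 + 39*x - 73)/(x^9 - 3*x^8 + 24*x^7 - 40*x^6 + 162*x^5 - 102*x^4 + 304*x^3 + 144*x^2 + 21*x + 1)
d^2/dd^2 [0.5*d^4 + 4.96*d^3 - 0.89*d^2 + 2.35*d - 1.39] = 6.0*d^2 + 29.76*d - 1.78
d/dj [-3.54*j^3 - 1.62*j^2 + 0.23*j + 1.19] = -10.62*j^2 - 3.24*j + 0.23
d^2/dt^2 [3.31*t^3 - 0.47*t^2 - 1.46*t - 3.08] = 19.86*t - 0.94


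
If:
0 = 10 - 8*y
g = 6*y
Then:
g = 15/2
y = 5/4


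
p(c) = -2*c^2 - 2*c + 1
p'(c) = -4*c - 2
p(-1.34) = 0.09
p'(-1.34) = 3.36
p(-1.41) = -0.16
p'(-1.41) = 3.64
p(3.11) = -24.56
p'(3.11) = -14.44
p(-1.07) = 0.85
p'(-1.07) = 2.28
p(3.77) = -34.97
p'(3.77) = -17.08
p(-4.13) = -24.85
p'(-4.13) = 14.52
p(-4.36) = -28.30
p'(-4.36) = 15.44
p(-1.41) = -0.16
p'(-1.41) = 3.64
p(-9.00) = -143.00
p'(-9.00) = 34.00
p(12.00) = -311.00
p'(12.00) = -50.00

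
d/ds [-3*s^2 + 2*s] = 2 - 6*s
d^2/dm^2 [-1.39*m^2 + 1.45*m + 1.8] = -2.78000000000000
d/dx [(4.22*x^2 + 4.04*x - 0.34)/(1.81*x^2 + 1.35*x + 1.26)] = (-1.6154*x^2 + 11.8652*x + 5.5494)/(3.2761*x^4 + 4.887*x^3 + 6.3837*x^2 + 3.402*x + 1.5876)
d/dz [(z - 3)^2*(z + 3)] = 3*(z - 3)*(z + 1)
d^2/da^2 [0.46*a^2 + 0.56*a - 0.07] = 0.920000000000000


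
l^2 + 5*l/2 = l*(l + 5/2)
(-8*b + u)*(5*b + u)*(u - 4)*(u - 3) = -40*b^2*u^2 + 280*b^2*u - 480*b^2 - 3*b*u^3 + 21*b*u^2 - 36*b*u + u^4 - 7*u^3 + 12*u^2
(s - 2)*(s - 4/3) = s^2 - 10*s/3 + 8/3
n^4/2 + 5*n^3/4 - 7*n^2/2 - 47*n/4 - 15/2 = (n/2 + 1)*(n - 3)*(n + 1)*(n + 5/2)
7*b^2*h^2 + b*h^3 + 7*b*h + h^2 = h*(7*b + h)*(b*h + 1)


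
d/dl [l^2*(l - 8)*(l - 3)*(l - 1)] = l*(5*l^3 - 48*l^2 + 105*l - 48)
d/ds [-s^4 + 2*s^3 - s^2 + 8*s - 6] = -4*s^3 + 6*s^2 - 2*s + 8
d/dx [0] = 0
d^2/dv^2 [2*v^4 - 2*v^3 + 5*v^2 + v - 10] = 24*v^2 - 12*v + 10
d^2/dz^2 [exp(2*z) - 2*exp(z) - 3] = (4*exp(z) - 2)*exp(z)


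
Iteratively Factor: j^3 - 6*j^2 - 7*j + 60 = (j - 5)*(j^2 - j - 12) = (j - 5)*(j - 4)*(j + 3)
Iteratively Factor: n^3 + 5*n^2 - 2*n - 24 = (n - 2)*(n^2 + 7*n + 12) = (n - 2)*(n + 4)*(n + 3)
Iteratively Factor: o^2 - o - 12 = (o + 3)*(o - 4)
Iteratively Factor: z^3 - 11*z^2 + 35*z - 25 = (z - 5)*(z^2 - 6*z + 5) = (z - 5)*(z - 1)*(z - 5)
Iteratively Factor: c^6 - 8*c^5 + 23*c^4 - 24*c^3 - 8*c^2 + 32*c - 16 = (c - 2)*(c^5 - 6*c^4 + 11*c^3 - 2*c^2 - 12*c + 8) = (c - 2)*(c - 1)*(c^4 - 5*c^3 + 6*c^2 + 4*c - 8) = (c - 2)^2*(c - 1)*(c^3 - 3*c^2 + 4) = (c - 2)^3*(c - 1)*(c^2 - c - 2) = (c - 2)^4*(c - 1)*(c + 1)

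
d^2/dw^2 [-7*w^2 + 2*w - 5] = -14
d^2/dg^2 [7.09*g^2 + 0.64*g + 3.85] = 14.1800000000000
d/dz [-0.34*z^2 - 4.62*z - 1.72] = -0.68*z - 4.62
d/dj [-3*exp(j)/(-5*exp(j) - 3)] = 9*exp(j)/(25*exp(2*j) + 30*exp(j) + 9)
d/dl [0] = 0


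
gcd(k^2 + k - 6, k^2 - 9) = k + 3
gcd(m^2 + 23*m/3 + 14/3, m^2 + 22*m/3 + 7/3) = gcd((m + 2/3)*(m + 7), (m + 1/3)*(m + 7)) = m + 7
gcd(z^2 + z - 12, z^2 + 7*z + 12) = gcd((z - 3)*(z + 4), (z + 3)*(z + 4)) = z + 4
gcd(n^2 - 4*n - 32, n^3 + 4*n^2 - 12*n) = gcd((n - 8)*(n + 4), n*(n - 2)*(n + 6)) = 1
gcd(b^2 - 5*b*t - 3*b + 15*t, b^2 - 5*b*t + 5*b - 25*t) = -b + 5*t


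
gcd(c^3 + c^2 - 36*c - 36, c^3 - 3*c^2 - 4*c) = c + 1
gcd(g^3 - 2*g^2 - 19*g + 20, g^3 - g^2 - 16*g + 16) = g^2 + 3*g - 4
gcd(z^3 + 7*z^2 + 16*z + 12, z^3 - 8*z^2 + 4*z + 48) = z + 2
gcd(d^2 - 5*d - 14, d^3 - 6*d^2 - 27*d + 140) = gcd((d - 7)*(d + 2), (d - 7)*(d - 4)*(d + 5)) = d - 7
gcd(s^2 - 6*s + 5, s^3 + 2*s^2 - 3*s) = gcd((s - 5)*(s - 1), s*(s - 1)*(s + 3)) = s - 1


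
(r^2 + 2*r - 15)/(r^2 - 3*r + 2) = (r^2 + 2*r - 15)/(r^2 - 3*r + 2)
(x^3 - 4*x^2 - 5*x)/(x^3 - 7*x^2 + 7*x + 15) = x/(x - 3)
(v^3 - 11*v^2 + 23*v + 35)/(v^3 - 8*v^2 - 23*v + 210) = (v^2 - 4*v - 5)/(v^2 - v - 30)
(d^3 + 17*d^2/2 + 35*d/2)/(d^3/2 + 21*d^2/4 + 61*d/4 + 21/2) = 2*d*(d + 5)/(d^2 + 7*d + 6)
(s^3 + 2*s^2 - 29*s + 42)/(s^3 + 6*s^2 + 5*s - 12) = (s^3 + 2*s^2 - 29*s + 42)/(s^3 + 6*s^2 + 5*s - 12)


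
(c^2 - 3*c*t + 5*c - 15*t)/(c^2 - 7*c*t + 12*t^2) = (-c - 5)/(-c + 4*t)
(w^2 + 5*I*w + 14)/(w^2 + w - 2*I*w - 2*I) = (w + 7*I)/(w + 1)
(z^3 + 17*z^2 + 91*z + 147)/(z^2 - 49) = (z^2 + 10*z + 21)/(z - 7)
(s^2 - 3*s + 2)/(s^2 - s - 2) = (s - 1)/(s + 1)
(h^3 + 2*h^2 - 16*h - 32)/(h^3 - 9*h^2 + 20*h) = (h^2 + 6*h + 8)/(h*(h - 5))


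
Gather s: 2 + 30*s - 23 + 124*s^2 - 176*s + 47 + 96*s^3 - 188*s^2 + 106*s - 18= 96*s^3 - 64*s^2 - 40*s + 8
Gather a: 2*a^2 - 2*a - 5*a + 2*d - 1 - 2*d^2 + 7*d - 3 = 2*a^2 - 7*a - 2*d^2 + 9*d - 4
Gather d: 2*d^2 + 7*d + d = 2*d^2 + 8*d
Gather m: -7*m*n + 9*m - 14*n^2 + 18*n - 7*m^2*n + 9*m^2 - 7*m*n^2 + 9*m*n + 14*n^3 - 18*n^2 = m^2*(9 - 7*n) + m*(-7*n^2 + 2*n + 9) + 14*n^3 - 32*n^2 + 18*n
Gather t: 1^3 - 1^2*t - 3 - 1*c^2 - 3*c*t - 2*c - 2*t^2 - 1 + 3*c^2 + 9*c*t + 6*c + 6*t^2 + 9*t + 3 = 2*c^2 + 4*c + 4*t^2 + t*(6*c + 8)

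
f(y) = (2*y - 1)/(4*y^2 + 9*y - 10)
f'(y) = (-8*y - 9)*(2*y - 1)/(4*y^2 + 9*y - 10)^2 + 2/(4*y^2 + 9*y - 10) = (-8*y^2 + 8*y - 11)/(16*y^4 + 72*y^3 + y^2 - 180*y + 100)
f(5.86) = 0.06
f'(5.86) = -0.01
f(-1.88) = 0.37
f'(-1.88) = -0.33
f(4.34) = 0.07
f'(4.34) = -0.01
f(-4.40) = -0.35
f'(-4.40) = -0.26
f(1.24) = 0.20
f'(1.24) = -0.25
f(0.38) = 0.04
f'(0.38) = -0.25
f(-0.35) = 0.13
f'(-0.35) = -0.09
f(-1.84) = 0.36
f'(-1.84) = -0.31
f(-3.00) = 7.00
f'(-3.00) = -107.00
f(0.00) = 0.10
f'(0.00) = -0.11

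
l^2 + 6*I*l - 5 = (l + I)*(l + 5*I)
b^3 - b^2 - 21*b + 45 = (b - 3)^2*(b + 5)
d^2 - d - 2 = (d - 2)*(d + 1)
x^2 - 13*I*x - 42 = (x - 7*I)*(x - 6*I)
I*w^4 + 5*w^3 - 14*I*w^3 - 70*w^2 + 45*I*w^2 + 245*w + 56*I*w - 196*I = (w - 7)^2*(w - 4*I)*(I*w + 1)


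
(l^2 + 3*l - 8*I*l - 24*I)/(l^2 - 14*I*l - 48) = (l + 3)/(l - 6*I)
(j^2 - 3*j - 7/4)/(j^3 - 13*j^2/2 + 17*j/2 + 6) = (j - 7/2)/(j^2 - 7*j + 12)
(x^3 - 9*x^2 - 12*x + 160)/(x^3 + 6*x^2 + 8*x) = (x^2 - 13*x + 40)/(x*(x + 2))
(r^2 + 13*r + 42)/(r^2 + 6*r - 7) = (r + 6)/(r - 1)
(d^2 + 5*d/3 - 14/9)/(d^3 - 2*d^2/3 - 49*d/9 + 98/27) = 3/(3*d - 7)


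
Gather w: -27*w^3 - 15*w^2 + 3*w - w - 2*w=-27*w^3 - 15*w^2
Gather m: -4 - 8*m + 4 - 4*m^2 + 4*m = -4*m^2 - 4*m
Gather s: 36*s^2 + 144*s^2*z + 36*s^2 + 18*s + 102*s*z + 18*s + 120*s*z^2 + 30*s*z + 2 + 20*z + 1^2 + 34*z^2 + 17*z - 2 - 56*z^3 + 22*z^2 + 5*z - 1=s^2*(144*z + 72) + s*(120*z^2 + 132*z + 36) - 56*z^3 + 56*z^2 + 42*z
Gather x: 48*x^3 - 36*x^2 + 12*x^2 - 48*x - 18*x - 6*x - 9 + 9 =48*x^3 - 24*x^2 - 72*x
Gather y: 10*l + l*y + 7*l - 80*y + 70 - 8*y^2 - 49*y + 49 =17*l - 8*y^2 + y*(l - 129) + 119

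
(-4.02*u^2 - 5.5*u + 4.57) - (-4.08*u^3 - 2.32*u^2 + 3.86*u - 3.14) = 4.08*u^3 - 1.7*u^2 - 9.36*u + 7.71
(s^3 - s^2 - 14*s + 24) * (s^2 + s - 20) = s^5 - 35*s^3 + 30*s^2 + 304*s - 480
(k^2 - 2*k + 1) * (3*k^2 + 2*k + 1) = 3*k^4 - 4*k^3 + 1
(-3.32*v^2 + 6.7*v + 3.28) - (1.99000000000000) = -3.32*v^2 + 6.7*v + 1.29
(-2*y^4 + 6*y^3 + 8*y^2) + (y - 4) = -2*y^4 + 6*y^3 + 8*y^2 + y - 4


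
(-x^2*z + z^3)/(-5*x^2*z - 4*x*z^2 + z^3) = (x - z)/(5*x - z)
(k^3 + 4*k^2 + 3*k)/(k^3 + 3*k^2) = (k + 1)/k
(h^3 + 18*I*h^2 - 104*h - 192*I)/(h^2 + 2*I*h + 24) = (h^2 + 12*I*h - 32)/(h - 4*I)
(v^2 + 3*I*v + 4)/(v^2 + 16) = (v - I)/(v - 4*I)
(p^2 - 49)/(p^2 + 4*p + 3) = (p^2 - 49)/(p^2 + 4*p + 3)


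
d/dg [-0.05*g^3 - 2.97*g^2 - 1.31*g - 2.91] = -0.15*g^2 - 5.94*g - 1.31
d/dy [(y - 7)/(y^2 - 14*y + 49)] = -1/(y^2 - 14*y + 49)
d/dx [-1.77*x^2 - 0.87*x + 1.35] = -3.54*x - 0.87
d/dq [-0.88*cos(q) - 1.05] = 0.88*sin(q)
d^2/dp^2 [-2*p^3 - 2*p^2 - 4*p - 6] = -12*p - 4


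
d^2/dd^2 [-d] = 0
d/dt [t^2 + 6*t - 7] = 2*t + 6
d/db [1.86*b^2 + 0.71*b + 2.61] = 3.72*b + 0.71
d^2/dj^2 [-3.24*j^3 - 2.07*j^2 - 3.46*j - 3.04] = -19.44*j - 4.14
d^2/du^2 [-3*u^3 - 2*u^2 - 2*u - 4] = -18*u - 4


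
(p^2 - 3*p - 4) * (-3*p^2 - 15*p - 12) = -3*p^4 - 6*p^3 + 45*p^2 + 96*p + 48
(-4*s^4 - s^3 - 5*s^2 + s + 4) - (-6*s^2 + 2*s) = -4*s^4 - s^3 + s^2 - s + 4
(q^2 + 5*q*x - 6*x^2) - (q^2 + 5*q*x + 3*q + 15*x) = -3*q - 6*x^2 - 15*x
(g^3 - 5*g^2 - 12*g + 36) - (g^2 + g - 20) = g^3 - 6*g^2 - 13*g + 56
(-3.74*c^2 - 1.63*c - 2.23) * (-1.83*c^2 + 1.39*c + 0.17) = 6.8442*c^4 - 2.2157*c^3 + 1.1794*c^2 - 3.3768*c - 0.3791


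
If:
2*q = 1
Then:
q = 1/2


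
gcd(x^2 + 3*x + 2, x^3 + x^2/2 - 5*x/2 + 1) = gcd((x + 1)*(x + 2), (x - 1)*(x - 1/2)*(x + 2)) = x + 2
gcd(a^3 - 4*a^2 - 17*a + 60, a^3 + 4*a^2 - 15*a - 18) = a - 3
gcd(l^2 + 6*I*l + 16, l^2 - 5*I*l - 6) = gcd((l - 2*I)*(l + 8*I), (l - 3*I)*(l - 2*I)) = l - 2*I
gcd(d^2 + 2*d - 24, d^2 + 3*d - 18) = d + 6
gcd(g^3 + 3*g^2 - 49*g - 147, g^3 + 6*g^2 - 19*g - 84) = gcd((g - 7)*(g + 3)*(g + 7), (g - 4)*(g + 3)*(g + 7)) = g^2 + 10*g + 21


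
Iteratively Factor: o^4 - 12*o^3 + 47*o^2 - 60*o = (o - 3)*(o^3 - 9*o^2 + 20*o) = o*(o - 3)*(o^2 - 9*o + 20) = o*(o - 4)*(o - 3)*(o - 5)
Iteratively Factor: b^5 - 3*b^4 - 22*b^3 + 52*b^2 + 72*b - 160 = (b + 2)*(b^4 - 5*b^3 - 12*b^2 + 76*b - 80) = (b - 2)*(b + 2)*(b^3 - 3*b^2 - 18*b + 40) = (b - 5)*(b - 2)*(b + 2)*(b^2 + 2*b - 8) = (b - 5)*(b - 2)*(b + 2)*(b + 4)*(b - 2)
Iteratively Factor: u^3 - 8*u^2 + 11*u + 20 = (u - 5)*(u^2 - 3*u - 4) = (u - 5)*(u - 4)*(u + 1)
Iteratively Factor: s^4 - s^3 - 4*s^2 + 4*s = (s - 2)*(s^3 + s^2 - 2*s) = s*(s - 2)*(s^2 + s - 2) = s*(s - 2)*(s - 1)*(s + 2)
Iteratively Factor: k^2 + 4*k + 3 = (k + 3)*(k + 1)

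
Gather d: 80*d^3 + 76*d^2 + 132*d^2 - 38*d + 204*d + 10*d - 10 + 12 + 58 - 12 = 80*d^3 + 208*d^2 + 176*d + 48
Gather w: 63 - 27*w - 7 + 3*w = 56 - 24*w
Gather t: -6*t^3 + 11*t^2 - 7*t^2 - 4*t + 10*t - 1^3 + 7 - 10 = -6*t^3 + 4*t^2 + 6*t - 4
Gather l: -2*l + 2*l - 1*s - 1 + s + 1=0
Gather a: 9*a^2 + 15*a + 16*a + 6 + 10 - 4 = 9*a^2 + 31*a + 12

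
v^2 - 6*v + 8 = (v - 4)*(v - 2)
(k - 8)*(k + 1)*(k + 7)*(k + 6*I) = k^4 + 6*I*k^3 - 57*k^2 - 56*k - 342*I*k - 336*I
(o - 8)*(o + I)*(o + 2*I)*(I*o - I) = I*o^4 - 3*o^3 - 9*I*o^3 + 27*o^2 + 6*I*o^2 - 24*o + 18*I*o - 16*I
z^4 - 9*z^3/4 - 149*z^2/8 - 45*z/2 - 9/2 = (z - 6)*(z + 1/4)*(z + 3/2)*(z + 2)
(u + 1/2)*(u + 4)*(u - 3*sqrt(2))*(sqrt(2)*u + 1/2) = sqrt(2)*u^4 - 11*u^3/2 + 9*sqrt(2)*u^3/2 - 99*u^2/4 + sqrt(2)*u^2/2 - 11*u - 27*sqrt(2)*u/4 - 3*sqrt(2)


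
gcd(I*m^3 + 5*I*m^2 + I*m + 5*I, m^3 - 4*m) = 1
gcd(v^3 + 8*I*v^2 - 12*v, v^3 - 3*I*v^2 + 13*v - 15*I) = 1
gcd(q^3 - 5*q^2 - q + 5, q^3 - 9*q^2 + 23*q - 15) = q^2 - 6*q + 5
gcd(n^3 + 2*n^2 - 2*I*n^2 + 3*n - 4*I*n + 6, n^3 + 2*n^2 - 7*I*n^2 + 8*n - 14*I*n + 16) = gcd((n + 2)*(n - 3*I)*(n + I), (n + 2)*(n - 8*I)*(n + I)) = n^2 + n*(2 + I) + 2*I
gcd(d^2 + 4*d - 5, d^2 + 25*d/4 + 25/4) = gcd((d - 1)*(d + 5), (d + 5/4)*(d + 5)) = d + 5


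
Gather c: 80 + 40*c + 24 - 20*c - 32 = 20*c + 72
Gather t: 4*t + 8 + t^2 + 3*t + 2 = t^2 + 7*t + 10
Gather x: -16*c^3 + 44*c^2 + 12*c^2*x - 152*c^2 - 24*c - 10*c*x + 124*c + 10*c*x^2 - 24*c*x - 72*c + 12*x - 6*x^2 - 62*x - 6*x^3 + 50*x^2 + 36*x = -16*c^3 - 108*c^2 + 28*c - 6*x^3 + x^2*(10*c + 44) + x*(12*c^2 - 34*c - 14)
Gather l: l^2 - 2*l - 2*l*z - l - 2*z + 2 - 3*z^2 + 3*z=l^2 + l*(-2*z - 3) - 3*z^2 + z + 2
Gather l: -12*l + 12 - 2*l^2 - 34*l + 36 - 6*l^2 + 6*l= -8*l^2 - 40*l + 48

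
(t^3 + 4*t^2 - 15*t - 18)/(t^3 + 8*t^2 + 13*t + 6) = (t - 3)/(t + 1)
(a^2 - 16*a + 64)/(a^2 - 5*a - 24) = (a - 8)/(a + 3)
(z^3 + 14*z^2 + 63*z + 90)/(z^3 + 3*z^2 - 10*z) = (z^2 + 9*z + 18)/(z*(z - 2))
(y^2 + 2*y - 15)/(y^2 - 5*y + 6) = (y + 5)/(y - 2)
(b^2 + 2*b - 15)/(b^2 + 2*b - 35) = (b^2 + 2*b - 15)/(b^2 + 2*b - 35)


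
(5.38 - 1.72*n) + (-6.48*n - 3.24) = 2.14 - 8.2*n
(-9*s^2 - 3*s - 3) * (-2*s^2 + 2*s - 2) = 18*s^4 - 12*s^3 + 18*s^2 + 6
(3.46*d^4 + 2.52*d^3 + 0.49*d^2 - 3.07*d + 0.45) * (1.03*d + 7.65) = 3.5638*d^5 + 29.0646*d^4 + 19.7827*d^3 + 0.5864*d^2 - 23.022*d + 3.4425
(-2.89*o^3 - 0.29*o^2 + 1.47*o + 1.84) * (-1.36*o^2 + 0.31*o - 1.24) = 3.9304*o^5 - 0.5015*o^4 + 1.4945*o^3 - 1.6871*o^2 - 1.2524*o - 2.2816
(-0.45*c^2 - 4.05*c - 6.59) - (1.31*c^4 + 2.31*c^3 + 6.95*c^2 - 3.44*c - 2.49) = -1.31*c^4 - 2.31*c^3 - 7.4*c^2 - 0.61*c - 4.1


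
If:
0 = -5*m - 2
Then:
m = -2/5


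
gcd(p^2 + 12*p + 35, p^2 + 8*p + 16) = 1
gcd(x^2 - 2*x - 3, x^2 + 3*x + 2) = x + 1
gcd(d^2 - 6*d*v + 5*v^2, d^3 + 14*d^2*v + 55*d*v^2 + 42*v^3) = 1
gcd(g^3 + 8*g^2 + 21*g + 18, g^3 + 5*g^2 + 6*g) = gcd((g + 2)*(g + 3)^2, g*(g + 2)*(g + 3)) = g^2 + 5*g + 6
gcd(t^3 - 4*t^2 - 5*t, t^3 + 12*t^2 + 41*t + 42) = 1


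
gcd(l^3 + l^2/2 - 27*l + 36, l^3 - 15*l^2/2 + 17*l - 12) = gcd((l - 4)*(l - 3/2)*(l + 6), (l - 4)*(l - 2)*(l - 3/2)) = l^2 - 11*l/2 + 6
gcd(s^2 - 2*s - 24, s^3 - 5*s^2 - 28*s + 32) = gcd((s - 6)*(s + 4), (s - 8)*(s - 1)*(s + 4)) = s + 4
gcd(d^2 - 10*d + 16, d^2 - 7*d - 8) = d - 8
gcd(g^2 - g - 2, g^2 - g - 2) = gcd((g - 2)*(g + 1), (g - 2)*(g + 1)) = g^2 - g - 2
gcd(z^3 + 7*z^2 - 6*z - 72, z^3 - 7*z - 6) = z - 3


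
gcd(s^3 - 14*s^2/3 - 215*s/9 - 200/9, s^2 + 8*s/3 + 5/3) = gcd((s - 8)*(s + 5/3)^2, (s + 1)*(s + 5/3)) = s + 5/3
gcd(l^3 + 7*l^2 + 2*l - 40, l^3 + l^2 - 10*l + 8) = l^2 + 2*l - 8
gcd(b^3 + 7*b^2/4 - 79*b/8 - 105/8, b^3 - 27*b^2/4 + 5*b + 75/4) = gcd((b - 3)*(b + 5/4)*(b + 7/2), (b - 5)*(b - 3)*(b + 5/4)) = b^2 - 7*b/4 - 15/4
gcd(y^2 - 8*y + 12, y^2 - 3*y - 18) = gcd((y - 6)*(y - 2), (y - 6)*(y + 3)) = y - 6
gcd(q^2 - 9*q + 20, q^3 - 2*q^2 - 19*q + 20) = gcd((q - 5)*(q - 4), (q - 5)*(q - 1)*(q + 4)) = q - 5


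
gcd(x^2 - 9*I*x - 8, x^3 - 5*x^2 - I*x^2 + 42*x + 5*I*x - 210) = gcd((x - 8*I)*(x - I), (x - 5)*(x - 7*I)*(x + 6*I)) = 1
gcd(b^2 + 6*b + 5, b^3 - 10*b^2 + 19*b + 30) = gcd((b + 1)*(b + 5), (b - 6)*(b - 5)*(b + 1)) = b + 1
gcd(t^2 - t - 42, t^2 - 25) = 1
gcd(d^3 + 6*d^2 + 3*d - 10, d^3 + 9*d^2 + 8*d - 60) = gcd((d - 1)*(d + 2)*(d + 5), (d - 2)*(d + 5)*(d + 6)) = d + 5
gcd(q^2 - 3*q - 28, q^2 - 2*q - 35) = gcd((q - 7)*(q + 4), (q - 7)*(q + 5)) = q - 7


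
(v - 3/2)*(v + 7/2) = v^2 + 2*v - 21/4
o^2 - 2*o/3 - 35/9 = (o - 7/3)*(o + 5/3)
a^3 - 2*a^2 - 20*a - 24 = (a - 6)*(a + 2)^2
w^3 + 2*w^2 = w^2*(w + 2)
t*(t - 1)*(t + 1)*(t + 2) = t^4 + 2*t^3 - t^2 - 2*t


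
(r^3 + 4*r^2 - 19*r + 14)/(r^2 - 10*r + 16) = (r^2 + 6*r - 7)/(r - 8)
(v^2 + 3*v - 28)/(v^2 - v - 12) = (v + 7)/(v + 3)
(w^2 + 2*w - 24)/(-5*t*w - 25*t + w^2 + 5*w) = (-w^2 - 2*w + 24)/(5*t*w + 25*t - w^2 - 5*w)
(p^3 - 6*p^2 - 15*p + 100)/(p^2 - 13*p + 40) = (p^2 - p - 20)/(p - 8)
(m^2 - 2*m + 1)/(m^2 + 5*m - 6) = (m - 1)/(m + 6)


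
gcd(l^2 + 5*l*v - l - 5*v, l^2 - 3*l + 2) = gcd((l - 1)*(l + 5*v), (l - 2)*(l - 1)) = l - 1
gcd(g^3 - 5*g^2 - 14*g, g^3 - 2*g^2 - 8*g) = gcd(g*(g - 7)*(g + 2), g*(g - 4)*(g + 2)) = g^2 + 2*g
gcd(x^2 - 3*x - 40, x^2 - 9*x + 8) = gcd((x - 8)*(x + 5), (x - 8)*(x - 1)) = x - 8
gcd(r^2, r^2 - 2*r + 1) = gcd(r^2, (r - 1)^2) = 1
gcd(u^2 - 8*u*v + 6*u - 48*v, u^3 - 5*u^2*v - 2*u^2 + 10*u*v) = 1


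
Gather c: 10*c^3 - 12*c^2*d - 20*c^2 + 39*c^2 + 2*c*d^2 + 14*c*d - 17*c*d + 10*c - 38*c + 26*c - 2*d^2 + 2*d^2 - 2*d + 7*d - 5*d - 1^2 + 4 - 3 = 10*c^3 + c^2*(19 - 12*d) + c*(2*d^2 - 3*d - 2)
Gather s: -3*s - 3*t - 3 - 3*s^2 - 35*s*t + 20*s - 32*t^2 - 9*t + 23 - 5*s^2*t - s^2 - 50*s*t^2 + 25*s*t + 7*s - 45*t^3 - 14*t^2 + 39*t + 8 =s^2*(-5*t - 4) + s*(-50*t^2 - 10*t + 24) - 45*t^3 - 46*t^2 + 27*t + 28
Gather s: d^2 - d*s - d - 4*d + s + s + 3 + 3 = d^2 - 5*d + s*(2 - d) + 6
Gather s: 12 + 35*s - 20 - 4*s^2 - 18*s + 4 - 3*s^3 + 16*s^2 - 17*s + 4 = -3*s^3 + 12*s^2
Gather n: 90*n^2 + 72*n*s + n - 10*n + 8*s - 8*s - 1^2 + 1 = 90*n^2 + n*(72*s - 9)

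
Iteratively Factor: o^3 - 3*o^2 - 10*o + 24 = (o + 3)*(o^2 - 6*o + 8) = (o - 4)*(o + 3)*(o - 2)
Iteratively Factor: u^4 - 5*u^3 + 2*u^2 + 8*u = (u - 2)*(u^3 - 3*u^2 - 4*u) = (u - 4)*(u - 2)*(u^2 + u) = (u - 4)*(u - 2)*(u + 1)*(u)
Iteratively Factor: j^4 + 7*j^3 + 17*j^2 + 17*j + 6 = (j + 1)*(j^3 + 6*j^2 + 11*j + 6) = (j + 1)^2*(j^2 + 5*j + 6) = (j + 1)^2*(j + 3)*(j + 2)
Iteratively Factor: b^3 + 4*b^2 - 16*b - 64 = (b - 4)*(b^2 + 8*b + 16) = (b - 4)*(b + 4)*(b + 4)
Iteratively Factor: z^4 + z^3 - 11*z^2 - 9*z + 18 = (z - 1)*(z^3 + 2*z^2 - 9*z - 18) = (z - 1)*(z + 2)*(z^2 - 9) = (z - 1)*(z + 2)*(z + 3)*(z - 3)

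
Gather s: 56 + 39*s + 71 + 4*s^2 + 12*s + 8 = 4*s^2 + 51*s + 135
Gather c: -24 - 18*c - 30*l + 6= -18*c - 30*l - 18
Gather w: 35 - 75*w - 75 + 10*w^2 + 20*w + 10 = 10*w^2 - 55*w - 30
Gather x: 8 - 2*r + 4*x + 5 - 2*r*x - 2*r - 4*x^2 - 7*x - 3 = -4*r - 4*x^2 + x*(-2*r - 3) + 10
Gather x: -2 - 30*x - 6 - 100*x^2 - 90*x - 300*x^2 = -400*x^2 - 120*x - 8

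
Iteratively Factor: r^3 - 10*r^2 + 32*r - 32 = (r - 4)*(r^2 - 6*r + 8) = (r - 4)*(r - 2)*(r - 4)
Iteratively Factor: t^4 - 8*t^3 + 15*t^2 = (t - 3)*(t^3 - 5*t^2) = t*(t - 3)*(t^2 - 5*t) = t*(t - 5)*(t - 3)*(t)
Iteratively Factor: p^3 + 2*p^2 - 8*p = (p)*(p^2 + 2*p - 8) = p*(p + 4)*(p - 2)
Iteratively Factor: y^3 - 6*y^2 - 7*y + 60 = (y - 4)*(y^2 - 2*y - 15) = (y - 5)*(y - 4)*(y + 3)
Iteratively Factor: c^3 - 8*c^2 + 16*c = (c - 4)*(c^2 - 4*c) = (c - 4)^2*(c)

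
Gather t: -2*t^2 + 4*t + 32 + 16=-2*t^2 + 4*t + 48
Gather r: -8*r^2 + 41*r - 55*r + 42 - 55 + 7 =-8*r^2 - 14*r - 6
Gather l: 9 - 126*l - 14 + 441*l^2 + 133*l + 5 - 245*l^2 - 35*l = 196*l^2 - 28*l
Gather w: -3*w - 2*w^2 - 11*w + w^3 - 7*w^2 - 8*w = w^3 - 9*w^2 - 22*w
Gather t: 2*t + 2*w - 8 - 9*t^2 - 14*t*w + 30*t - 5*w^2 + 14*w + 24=-9*t^2 + t*(32 - 14*w) - 5*w^2 + 16*w + 16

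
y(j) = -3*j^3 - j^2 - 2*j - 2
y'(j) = -9*j^2 - 2*j - 2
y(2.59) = -66.01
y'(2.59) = -67.55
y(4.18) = -246.94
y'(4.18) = -167.61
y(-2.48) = 42.57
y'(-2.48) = -52.39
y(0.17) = -2.38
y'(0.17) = -2.60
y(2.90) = -89.38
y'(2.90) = -83.49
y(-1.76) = 14.78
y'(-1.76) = -26.36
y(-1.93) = 19.70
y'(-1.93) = -31.66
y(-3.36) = 107.23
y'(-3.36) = -96.89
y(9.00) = -2288.00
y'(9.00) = -749.00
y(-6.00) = 622.00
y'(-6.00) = -314.00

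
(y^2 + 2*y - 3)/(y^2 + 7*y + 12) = (y - 1)/(y + 4)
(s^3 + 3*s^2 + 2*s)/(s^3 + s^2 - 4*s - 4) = s/(s - 2)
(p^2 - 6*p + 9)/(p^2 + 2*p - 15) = (p - 3)/(p + 5)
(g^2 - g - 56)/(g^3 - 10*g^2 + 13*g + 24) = (g + 7)/(g^2 - 2*g - 3)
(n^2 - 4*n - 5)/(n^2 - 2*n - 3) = (n - 5)/(n - 3)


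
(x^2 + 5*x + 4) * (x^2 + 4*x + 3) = x^4 + 9*x^3 + 27*x^2 + 31*x + 12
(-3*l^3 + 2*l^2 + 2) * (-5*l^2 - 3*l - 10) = 15*l^5 - l^4 + 24*l^3 - 30*l^2 - 6*l - 20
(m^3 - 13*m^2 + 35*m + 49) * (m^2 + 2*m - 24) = m^5 - 11*m^4 - 15*m^3 + 431*m^2 - 742*m - 1176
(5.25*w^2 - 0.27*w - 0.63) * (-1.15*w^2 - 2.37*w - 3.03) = -6.0375*w^4 - 12.132*w^3 - 14.5431*w^2 + 2.3112*w + 1.9089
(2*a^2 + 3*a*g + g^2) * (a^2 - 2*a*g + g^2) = 2*a^4 - a^3*g - 3*a^2*g^2 + a*g^3 + g^4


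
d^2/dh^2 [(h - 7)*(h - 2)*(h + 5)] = 6*h - 8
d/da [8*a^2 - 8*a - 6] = 16*a - 8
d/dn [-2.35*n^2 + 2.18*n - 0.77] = 2.18 - 4.7*n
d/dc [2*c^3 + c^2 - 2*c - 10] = 6*c^2 + 2*c - 2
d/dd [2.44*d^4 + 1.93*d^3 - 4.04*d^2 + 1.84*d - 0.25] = 9.76*d^3 + 5.79*d^2 - 8.08*d + 1.84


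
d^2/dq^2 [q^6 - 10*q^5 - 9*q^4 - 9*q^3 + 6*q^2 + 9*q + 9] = 30*q^4 - 200*q^3 - 108*q^2 - 54*q + 12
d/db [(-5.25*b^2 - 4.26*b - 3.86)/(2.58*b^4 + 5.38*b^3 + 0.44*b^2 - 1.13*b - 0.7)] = (27.09*b^5 + 61.2174*b^4 + 85.6728*b^3 + 70.1073*b^2 + 10.7468*b - 1.3798)/(6.6564*b^8 + 27.7608*b^7 + 31.2148*b^6 - 1.0964*b^5 - 15.5772*b^4 - 8.5264*b^3 + 0.6609*b^2 + 1.582*b + 0.49)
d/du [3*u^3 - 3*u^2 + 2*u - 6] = 9*u^2 - 6*u + 2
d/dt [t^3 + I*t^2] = t*(3*t + 2*I)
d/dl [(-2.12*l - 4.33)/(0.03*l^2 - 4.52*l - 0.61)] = (0.0636*l^2 + 0.2598*l - 18.2784)/(0.0009*l^4 - 0.2712*l^3 + 20.3938*l^2 + 5.5144*l + 0.3721)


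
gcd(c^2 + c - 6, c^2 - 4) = c - 2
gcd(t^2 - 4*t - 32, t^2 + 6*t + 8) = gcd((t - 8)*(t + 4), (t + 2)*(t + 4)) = t + 4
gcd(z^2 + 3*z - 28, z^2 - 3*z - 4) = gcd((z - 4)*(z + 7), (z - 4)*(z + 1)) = z - 4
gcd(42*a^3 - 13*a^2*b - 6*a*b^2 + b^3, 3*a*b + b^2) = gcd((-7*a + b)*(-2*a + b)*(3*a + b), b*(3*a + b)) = 3*a + b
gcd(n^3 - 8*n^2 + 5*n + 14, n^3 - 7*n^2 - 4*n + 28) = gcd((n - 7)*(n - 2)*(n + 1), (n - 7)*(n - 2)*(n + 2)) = n^2 - 9*n + 14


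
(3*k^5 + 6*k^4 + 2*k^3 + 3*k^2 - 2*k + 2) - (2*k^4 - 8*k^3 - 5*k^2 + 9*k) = 3*k^5 + 4*k^4 + 10*k^3 + 8*k^2 - 11*k + 2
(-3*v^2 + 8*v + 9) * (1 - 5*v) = 15*v^3 - 43*v^2 - 37*v + 9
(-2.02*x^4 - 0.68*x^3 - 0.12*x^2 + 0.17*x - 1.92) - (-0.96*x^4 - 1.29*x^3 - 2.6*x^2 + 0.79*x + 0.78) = -1.06*x^4 + 0.61*x^3 + 2.48*x^2 - 0.62*x - 2.7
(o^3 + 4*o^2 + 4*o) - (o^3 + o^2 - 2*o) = 3*o^2 + 6*o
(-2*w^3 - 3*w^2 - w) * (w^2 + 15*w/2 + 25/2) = -2*w^5 - 18*w^4 - 97*w^3/2 - 45*w^2 - 25*w/2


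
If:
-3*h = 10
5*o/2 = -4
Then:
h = -10/3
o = -8/5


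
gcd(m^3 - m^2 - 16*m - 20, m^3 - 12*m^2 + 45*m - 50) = m - 5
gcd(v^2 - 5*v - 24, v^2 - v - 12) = v + 3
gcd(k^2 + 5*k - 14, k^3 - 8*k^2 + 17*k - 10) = k - 2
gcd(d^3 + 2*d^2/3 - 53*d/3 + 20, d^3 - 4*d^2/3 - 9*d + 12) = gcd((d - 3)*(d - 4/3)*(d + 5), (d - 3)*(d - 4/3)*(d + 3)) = d^2 - 13*d/3 + 4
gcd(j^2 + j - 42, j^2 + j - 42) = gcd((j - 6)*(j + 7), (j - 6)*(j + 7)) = j^2 + j - 42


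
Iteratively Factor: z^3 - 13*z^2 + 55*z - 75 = (z - 5)*(z^2 - 8*z + 15) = (z - 5)*(z - 3)*(z - 5)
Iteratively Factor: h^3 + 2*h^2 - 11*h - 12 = (h + 1)*(h^2 + h - 12) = (h + 1)*(h + 4)*(h - 3)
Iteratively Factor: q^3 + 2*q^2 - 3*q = (q)*(q^2 + 2*q - 3) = q*(q + 3)*(q - 1)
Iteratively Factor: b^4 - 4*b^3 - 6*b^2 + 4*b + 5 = (b - 5)*(b^3 + b^2 - b - 1) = (b - 5)*(b - 1)*(b^2 + 2*b + 1) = (b - 5)*(b - 1)*(b + 1)*(b + 1)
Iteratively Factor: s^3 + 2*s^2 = (s)*(s^2 + 2*s) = s*(s + 2)*(s)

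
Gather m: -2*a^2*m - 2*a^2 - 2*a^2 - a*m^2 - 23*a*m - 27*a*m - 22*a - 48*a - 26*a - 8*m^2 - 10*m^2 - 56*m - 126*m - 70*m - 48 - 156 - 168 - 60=-4*a^2 - 96*a + m^2*(-a - 18) + m*(-2*a^2 - 50*a - 252) - 432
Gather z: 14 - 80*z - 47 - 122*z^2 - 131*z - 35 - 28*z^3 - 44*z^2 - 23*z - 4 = -28*z^3 - 166*z^2 - 234*z - 72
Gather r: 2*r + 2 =2*r + 2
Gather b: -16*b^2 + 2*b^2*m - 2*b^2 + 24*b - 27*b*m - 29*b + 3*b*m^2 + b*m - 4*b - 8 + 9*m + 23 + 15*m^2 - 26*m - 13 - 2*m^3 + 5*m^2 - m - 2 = b^2*(2*m - 18) + b*(3*m^2 - 26*m - 9) - 2*m^3 + 20*m^2 - 18*m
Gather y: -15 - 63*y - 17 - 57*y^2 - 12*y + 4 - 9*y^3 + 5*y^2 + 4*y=-9*y^3 - 52*y^2 - 71*y - 28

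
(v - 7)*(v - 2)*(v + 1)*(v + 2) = v^4 - 6*v^3 - 11*v^2 + 24*v + 28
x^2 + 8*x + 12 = (x + 2)*(x + 6)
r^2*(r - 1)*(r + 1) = r^4 - r^2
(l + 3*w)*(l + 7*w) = l^2 + 10*l*w + 21*w^2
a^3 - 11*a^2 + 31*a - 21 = (a - 7)*(a - 3)*(a - 1)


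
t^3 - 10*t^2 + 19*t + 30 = (t - 6)*(t - 5)*(t + 1)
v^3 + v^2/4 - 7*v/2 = v*(v - 7/4)*(v + 2)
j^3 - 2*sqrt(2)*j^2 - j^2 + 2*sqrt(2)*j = j*(j - 1)*(j - 2*sqrt(2))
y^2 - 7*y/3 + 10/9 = (y - 5/3)*(y - 2/3)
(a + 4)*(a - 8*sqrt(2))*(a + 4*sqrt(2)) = a^3 - 4*sqrt(2)*a^2 + 4*a^2 - 64*a - 16*sqrt(2)*a - 256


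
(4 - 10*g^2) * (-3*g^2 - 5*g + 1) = 30*g^4 + 50*g^3 - 22*g^2 - 20*g + 4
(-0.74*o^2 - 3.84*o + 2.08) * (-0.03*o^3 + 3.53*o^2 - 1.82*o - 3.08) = 0.0222*o^5 - 2.497*o^4 - 12.2708*o^3 + 16.6104*o^2 + 8.0416*o - 6.4064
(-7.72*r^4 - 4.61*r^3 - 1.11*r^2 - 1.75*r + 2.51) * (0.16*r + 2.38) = -1.2352*r^5 - 19.1112*r^4 - 11.1494*r^3 - 2.9218*r^2 - 3.7634*r + 5.9738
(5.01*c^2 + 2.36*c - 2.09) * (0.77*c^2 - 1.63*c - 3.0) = 3.8577*c^4 - 6.3491*c^3 - 20.4861*c^2 - 3.6733*c + 6.27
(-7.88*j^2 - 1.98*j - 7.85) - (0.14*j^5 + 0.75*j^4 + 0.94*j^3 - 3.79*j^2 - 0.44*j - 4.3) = -0.14*j^5 - 0.75*j^4 - 0.94*j^3 - 4.09*j^2 - 1.54*j - 3.55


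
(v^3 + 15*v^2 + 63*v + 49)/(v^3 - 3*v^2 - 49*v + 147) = (v^2 + 8*v + 7)/(v^2 - 10*v + 21)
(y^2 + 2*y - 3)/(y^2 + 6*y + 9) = (y - 1)/(y + 3)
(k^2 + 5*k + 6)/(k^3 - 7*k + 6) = (k + 2)/(k^2 - 3*k + 2)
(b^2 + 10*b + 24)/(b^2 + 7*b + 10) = (b^2 + 10*b + 24)/(b^2 + 7*b + 10)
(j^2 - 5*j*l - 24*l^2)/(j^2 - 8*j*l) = (j + 3*l)/j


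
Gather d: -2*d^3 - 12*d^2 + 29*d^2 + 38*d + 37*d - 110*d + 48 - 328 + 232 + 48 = -2*d^3 + 17*d^2 - 35*d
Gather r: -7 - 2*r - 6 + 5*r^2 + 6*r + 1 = 5*r^2 + 4*r - 12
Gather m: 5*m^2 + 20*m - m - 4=5*m^2 + 19*m - 4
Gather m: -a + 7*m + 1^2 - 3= -a + 7*m - 2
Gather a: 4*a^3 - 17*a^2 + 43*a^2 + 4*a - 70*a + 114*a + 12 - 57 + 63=4*a^3 + 26*a^2 + 48*a + 18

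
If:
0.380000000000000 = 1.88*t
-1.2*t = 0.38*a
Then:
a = -0.64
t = 0.20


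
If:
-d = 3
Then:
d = -3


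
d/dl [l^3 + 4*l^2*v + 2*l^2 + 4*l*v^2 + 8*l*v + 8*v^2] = 3*l^2 + 8*l*v + 4*l + 4*v^2 + 8*v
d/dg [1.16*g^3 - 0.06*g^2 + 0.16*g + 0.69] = 3.48*g^2 - 0.12*g + 0.16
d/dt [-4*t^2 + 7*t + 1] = 7 - 8*t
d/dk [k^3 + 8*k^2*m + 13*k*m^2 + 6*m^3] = 3*k^2 + 16*k*m + 13*m^2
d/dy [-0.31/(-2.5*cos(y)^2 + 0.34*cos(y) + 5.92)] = (1.55*cos(y) - 0.1054)*sin(y)/(-2.5*cos(y)^2 + 0.34*cos(y) + 5.92)^2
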